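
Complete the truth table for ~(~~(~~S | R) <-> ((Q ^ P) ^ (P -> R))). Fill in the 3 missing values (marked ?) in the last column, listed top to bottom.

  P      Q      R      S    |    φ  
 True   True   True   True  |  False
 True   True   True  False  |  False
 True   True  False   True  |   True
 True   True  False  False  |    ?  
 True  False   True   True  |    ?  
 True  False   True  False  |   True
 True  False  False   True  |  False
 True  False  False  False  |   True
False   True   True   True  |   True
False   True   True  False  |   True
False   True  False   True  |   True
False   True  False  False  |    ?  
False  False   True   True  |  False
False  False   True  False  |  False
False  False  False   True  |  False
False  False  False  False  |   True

False, True, False

Row P=True, Q=True, R=False, S=False: ~~(~~S | R) = False, ((Q ^ P) ^ (P -> R)) = False, (~~(~~S | R) <-> ((Q ^ P) ^ (P -> R))) = True, so the formula = False.
Row P=True, Q=False, R=True, S=True: ~~(~~S | R) = True, ((Q ^ P) ^ (P -> R)) = False, (~~(~~S | R) <-> ((Q ^ P) ^ (P -> R))) = False, so the formula = True.
Row P=False, Q=True, R=False, S=False: ~~(~~S | R) = False, ((Q ^ P) ^ (P -> R)) = False, (~~(~~S | R) <-> ((Q ^ P) ^ (P -> R))) = True, so the formula = False.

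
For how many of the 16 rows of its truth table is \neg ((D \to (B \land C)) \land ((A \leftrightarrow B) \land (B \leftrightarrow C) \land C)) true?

14

A | B | C | D || (B \land C) | (D \to (B \land C)) | (A \leftrightarrow B) | (B \leftrightarrow C) | φ
F | F | F | F ||      F      |          T          |           T           |           T           | T
F | F | F | T ||      F      |          F          |           T           |           T           | T
F | F | T | F ||      F      |          T          |           T           |           F           | T
F | F | T | T ||      F      |          F          |           T           |           F           | T
F | T | F | F ||      F      |          T          |           F           |           F           | T
F | T | F | T ||      F      |          F          |           F           |           F           | T
F | T | T | F ||      T      |          T          |           F           |           T           | T
F | T | T | T ||      T      |          T          |           F           |           T           | T
T | F | F | F ||      F      |          T          |           F           |           T           | T
T | F | F | T ||      F      |          F          |           F           |           T           | T
T | F | T | F ||      F      |          T          |           F           |           F           | T
T | F | T | T ||      F      |          F          |           F           |           F           | T
T | T | F | F ||      F      |          T          |           T           |           F           | T
T | T | F | T ||      F      |          F          |           T           |           F           | T
T | T | T | F ||      T      |          T          |           T           |           T           | F
T | T | T | T ||      T      |          T          |           T           |           T           | F
The formula is true on 14 of the 16 rows.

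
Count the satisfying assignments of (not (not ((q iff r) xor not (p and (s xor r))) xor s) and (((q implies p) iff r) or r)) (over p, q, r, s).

5

  p   |   q   |   r   |   s   |   φ  
----- | ----- | ----- | ----- | -----
False | False | False | False | False
False | False | False |  True | False
False | False |  True | False |  True
False | False |  True |  True | False
False |  True | False | False |  True
False |  True | False |  True | False
False |  True |  True | False | False
False |  True |  True |  True |  True
 True | False | False | False | False
 True | False | False |  True | False
 True | False |  True | False | False
 True | False |  True |  True | False
 True |  True | False | False | False
 True |  True | False |  True | False
 True |  True |  True | False |  True
 True |  True |  True |  True |  True
The formula is true on 5 of the 16 rows.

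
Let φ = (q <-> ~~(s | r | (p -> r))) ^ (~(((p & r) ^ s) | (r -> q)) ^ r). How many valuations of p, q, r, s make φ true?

6

p  q  r  s     (p -> r)  (r | (p -> r))  (s | (r | (p -> r)))  ~(s | (r | (p -> r)))  ~~(s | (r | (p -> r)))  (p & r)  ((p & r) ^ s)  (r -> q)  (((p & r) ^ s) | (r -> q))  ~(((p & r) ^ s) | (r -> q))  φ
0  0  0  0        1            1                  1                      0                      1                0           0           1                  1                            0               0
0  0  0  1        1            1                  1                      0                      1                0           1           1                  1                            0               0
0  0  1  0        1            1                  1                      0                      1                0           0           0                  0                            1               0
0  0  1  1        1            1                  1                      0                      1                0           1           0                  1                            0               1
0  1  0  0        1            1                  1                      0                      1                0           0           1                  1                            0               1
0  1  0  1        1            1                  1                      0                      1                0           1           1                  1                            0               1
0  1  1  0        1            1                  1                      0                      1                0           0           1                  1                            0               0
0  1  1  1        1            1                  1                      0                      1                0           1           1                  1                            0               0
1  0  0  0        0            0                  0                      1                      0                0           0           1                  1                            0               1
1  0  0  1        0            0                  1                      0                      1                0           1           1                  1                            0               0
1  0  1  0        1            1                  1                      0                      1                1           1           0                  1                            0               1
1  0  1  1        1            1                  1                      0                      1                1           0           0                  0                            1               0
1  1  0  0        0            0                  0                      1                      0                0           0           1                  1                            0               0
1  1  0  1        0            0                  1                      0                      1                0           1           1                  1                            0               1
1  1  1  0        1            1                  1                      0                      1                1           1           1                  1                            0               0
1  1  1  1        1            1                  1                      0                      1                1           0           1                  1                            0               0
The formula is true on 6 of the 16 rows.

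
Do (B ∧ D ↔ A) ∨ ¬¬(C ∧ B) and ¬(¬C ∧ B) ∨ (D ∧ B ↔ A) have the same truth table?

not equivalent

A | B | C | D || φ | ψ
1 | 1 | 1 | 1 || 1 | 1
1 | 1 | 1 | 0 || 1 | 1
1 | 1 | 0 | 1 || 1 | 1
1 | 1 | 0 | 0 || 0 | 0
1 | 0 | 1 | 1 || 0 | 1
1 | 0 | 1 | 0 || 0 | 1
1 | 0 | 0 | 1 || 0 | 1
1 | 0 | 0 | 0 || 0 | 1
0 | 1 | 1 | 1 || 1 | 1
0 | 1 | 1 | 0 || 1 | 1
0 | 1 | 0 | 1 || 0 | 0
0 | 1 | 0 | 0 || 1 | 1
0 | 0 | 1 | 1 || 1 | 1
0 | 0 | 1 | 0 || 1 | 1
0 | 0 | 0 | 1 || 1 | 1
0 | 0 | 0 | 0 || 1 | 1
The columns differ at A=1, B=0, C=1, D=1 (φ=0, ψ=1), so they are not equivalent.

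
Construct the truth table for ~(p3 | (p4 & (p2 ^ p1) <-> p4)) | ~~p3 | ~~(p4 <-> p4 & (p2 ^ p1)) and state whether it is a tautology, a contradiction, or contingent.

tautology

p1  p2  p3  p4  |  φ
1   1   1   1   |  1
1   1   1   0   |  1
1   1   0   1   |  1
1   1   0   0   |  1
1   0   1   1   |  1
1   0   1   0   |  1
1   0   0   1   |  1
1   0   0   0   |  1
0   1   1   1   |  1
0   1   1   0   |  1
0   1   0   1   |  1
0   1   0   0   |  1
0   0   1   1   |  1
0   0   1   0   |  1
0   0   0   1   |  1
0   0   0   0   |  1
Every row is 1, so the formula is a tautology.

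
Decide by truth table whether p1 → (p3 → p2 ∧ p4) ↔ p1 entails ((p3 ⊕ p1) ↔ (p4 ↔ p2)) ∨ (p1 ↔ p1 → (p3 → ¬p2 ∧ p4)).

no

p1 | p2 | p3 | p4 || φ | ψ
T  | T  | T  | T  || T | F
T  | T  | T  | F  || F | T
T  | T  | F  | T  || T | T
T  | T  | F  | F  || T | T
T  | F  | T  | T  || F | T
T  | F  | T  | F  || F | F
T  | F  | F  | T  || T | T
T  | F  | F  | F  || T | T
F  | T  | T  | T  || F | T
F  | T  | T  | F  || F | F
F  | T  | F  | T  || F | F
F  | T  | F  | F  || F | T
F  | F  | T  | T  || F | F
F  | F  | T  | F  || F | T
F  | F  | F  | T  || F | T
F  | F  | F  | F  || F | F
At p1=T, p2=T, p3=T, p4=T we have φ true but ψ false, so φ does not entail ψ.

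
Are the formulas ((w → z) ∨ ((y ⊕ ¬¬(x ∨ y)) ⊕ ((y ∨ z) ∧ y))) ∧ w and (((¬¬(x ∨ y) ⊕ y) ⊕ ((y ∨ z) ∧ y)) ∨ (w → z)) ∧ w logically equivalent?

x | y | z | w | φ | ψ
- | - | - | - | - | -
F | F | F | F | F | F
F | F | F | T | F | F
F | F | T | F | F | F
F | F | T | T | T | T
F | T | F | F | F | F
F | T | F | T | T | T
F | T | T | F | F | F
F | T | T | T | T | T
T | F | F | F | F | F
T | F | F | T | T | T
T | F | T | F | F | F
T | F | T | T | T | T
T | T | F | F | F | F
T | T | F | T | T | T
T | T | T | F | F | F
T | T | T | T | T | T
The columns for φ and ψ agree on every row, so they are logically equivalent.

equivalent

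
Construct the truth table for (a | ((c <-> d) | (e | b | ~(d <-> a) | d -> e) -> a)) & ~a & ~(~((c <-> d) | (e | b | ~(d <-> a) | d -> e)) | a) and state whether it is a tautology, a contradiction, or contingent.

a  b  c  d  e  |  φ
F  F  F  F  F  |  F
F  F  F  F  T  |  F
F  F  F  T  F  |  F
F  F  F  T  T  |  F
F  F  T  F  F  |  F
F  F  T  F  T  |  F
F  F  T  T  F  |  F
F  F  T  T  T  |  F
F  T  F  F  F  |  F
F  T  F  F  T  |  F
F  T  F  T  F  |  F
F  T  F  T  T  |  F
F  T  T  F  F  |  F
F  T  T  F  T  |  F
F  T  T  T  F  |  F
F  T  T  T  T  |  F
T  F  F  F  F  |  F
T  F  F  F  T  |  F
T  F  F  T  F  |  F
T  F  F  T  T  |  F
T  F  T  F  F  |  F
T  F  T  F  T  |  F
T  F  T  T  F  |  F
T  F  T  T  T  |  F
T  T  F  F  F  |  F
T  T  F  F  T  |  F
T  T  F  T  F  |  F
T  T  F  T  T  |  F
T  T  T  F  F  |  F
T  T  T  F  T  |  F
T  T  T  T  F  |  F
T  T  T  T  T  |  F
Every row is F, so the formula is a contradiction.

contradiction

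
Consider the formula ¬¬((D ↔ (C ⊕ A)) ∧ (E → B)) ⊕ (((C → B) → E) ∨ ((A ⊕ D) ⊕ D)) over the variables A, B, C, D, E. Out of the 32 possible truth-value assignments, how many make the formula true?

20

A | B | C | D | E || φ
F | F | F | F | F || T
F | F | F | F | T || T
F | F | F | T | F || F
F | F | F | T | T || T
F | F | T | F | F || T
F | F | T | F | T || T
F | F | T | T | F || F
F | F | T | T | T || T
F | T | F | F | F || T
F | T | F | F | T || F
F | T | F | T | F || F
F | T | F | T | T || T
F | T | T | F | F || F
F | T | T | F | T || T
F | T | T | T | F || T
F | T | T | T | T || F
T | F | F | F | F || T
T | F | F | F | T || T
T | F | F | T | F || F
T | F | F | T | T || T
T | F | T | F | F || F
T | F | T | F | T || T
T | F | T | T | F || T
T | F | T | T | T || T
T | T | F | F | F || T
T | T | F | F | T || T
T | T | F | T | F || F
T | T | F | T | T || F
T | T | T | F | F || F
T | T | T | F | T || F
T | T | T | T | F || T
T | T | T | T | T || T
The formula is true on 20 of the 32 rows.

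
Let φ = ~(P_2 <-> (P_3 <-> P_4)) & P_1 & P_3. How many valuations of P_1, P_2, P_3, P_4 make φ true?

P_1 | P_2 | P_3 | P_4 | (P_3 <-> P_4) | (P_2 <-> (P_3 <-> P_4)) | ~(P_2 <-> (P_3 <-> P_4)) | (P_1 & P_3) | φ
--- | --- | --- | --- | ------------- | ----------------------- | ------------------------ | ----------- | -
 F  |  F  |  F  |  F  |       T       |            F            |            T             |      F      | F
 F  |  F  |  F  |  T  |       F       |            T            |            F             |      F      | F
 F  |  F  |  T  |  F  |       F       |            T            |            F             |      F      | F
 F  |  F  |  T  |  T  |       T       |            F            |            T             |      F      | F
 F  |  T  |  F  |  F  |       T       |            T            |            F             |      F      | F
 F  |  T  |  F  |  T  |       F       |            F            |            T             |      F      | F
 F  |  T  |  T  |  F  |       F       |            F            |            T             |      F      | F
 F  |  T  |  T  |  T  |       T       |            T            |            F             |      F      | F
 T  |  F  |  F  |  F  |       T       |            F            |            T             |      F      | F
 T  |  F  |  F  |  T  |       F       |            T            |            F             |      F      | F
 T  |  F  |  T  |  F  |       F       |            T            |            F             |      T      | F
 T  |  F  |  T  |  T  |       T       |            F            |            T             |      T      | T
 T  |  T  |  F  |  F  |       T       |            T            |            F             |      F      | F
 T  |  T  |  F  |  T  |       F       |            F            |            T             |      F      | F
 T  |  T  |  T  |  F  |       F       |            F            |            T             |      T      | T
 T  |  T  |  T  |  T  |       T       |            T            |            F             |      T      | F
The formula is true on 2 of the 16 rows.

2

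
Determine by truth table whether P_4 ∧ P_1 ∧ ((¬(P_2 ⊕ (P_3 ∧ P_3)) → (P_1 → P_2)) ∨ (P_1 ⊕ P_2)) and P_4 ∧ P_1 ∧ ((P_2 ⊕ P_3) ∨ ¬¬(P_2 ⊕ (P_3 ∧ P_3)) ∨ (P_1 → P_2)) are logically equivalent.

not equivalent

 P_1  |  P_2  |  P_3  |  P_4  ||   φ   |   ψ  
False | False | False | False || False | False
False | False | False |  True || False | False
False | False |  True | False || False | False
False | False |  True |  True || False | False
False |  True | False | False || False | False
False |  True | False |  True || False | False
False |  True |  True | False || False | False
False |  True |  True |  True || False | False
 True | False | False | False || False | False
 True | False | False |  True ||  True | False
 True | False |  True | False || False | False
 True | False |  True |  True ||  True |  True
 True |  True | False | False || False | False
 True |  True | False |  True ||  True |  True
 True |  True |  True | False || False | False
 True |  True |  True |  True ||  True |  True
The columns differ at P_1=True, P_2=False, P_3=False, P_4=True (φ=True, ψ=False), so they are not equivalent.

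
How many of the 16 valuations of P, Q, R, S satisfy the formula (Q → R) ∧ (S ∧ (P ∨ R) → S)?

12

  P   |   Q   |   R   |   S   | ((Q → R) ∧ ((S ∧ (P ∨ R)) → S))
----- | ----- | ----- | ----- | -------------------------------
 True |  True |  True |  True |               True             
 True |  True |  True | False |               True             
 True |  True | False |  True |              False             
 True |  True | False | False |              False             
 True | False |  True |  True |               True             
 True | False |  True | False |               True             
 True | False | False |  True |               True             
 True | False | False | False |               True             
False |  True |  True |  True |               True             
False |  True |  True | False |               True             
False |  True | False |  True |              False             
False |  True | False | False |              False             
False | False |  True |  True |               True             
False | False |  True | False |               True             
False | False | False |  True |               True             
False | False | False | False |               True             
The formula is true on 12 of the 16 rows.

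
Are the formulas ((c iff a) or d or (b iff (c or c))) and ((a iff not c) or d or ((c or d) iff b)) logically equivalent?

not equivalent

  a   |   b   |   c   |   d   |   φ   |   ψ  
----- | ----- | ----- | ----- | ----- | -----
 True |  True |  True |  True |  True |  True
 True |  True |  True | False |  True |  True
 True |  True | False |  True |  True |  True
 True |  True | False | False | False |  True
 True | False |  True |  True |  True |  True
 True | False |  True | False |  True | False
 True | False | False |  True |  True |  True
 True | False | False | False |  True |  True
False |  True |  True |  True |  True |  True
False |  True |  True | False |  True |  True
False |  True | False |  True |  True |  True
False |  True | False | False |  True | False
False | False |  True |  True |  True |  True
False | False |  True | False | False |  True
False | False | False |  True |  True |  True
False | False | False | False |  True |  True
The columns differ at a=True, b=True, c=False, d=False (φ=False, ψ=True), so they are not equivalent.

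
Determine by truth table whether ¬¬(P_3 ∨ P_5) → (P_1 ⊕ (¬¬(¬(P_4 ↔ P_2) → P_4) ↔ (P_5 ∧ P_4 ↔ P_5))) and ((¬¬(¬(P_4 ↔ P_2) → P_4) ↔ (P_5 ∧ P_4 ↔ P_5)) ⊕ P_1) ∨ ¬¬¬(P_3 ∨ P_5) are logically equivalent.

equivalent

P_1  P_2  P_3  P_4  P_5  |  φ  ψ
 F    F    F    F    F   |  T  T
 F    F    F    F    T   |  F  F
 F    F    F    T    F   |  T  T
 F    F    F    T    T   |  T  T
 F    F    T    F    F   |  T  T
 F    F    T    F    T   |  F  F
 F    F    T    T    F   |  T  T
 F    F    T    T    T   |  T  T
 F    T    F    F    F   |  T  T
 F    T    F    F    T   |  T  T
 F    T    F    T    F   |  T  T
 F    T    F    T    T   |  T  T
 F    T    T    F    F   |  F  F
 F    T    T    F    T   |  T  T
 F    T    T    T    F   |  T  T
 F    T    T    T    T   |  T  T
 T    F    F    F    F   |  T  T
 T    F    F    F    T   |  T  T
 T    F    F    T    F   |  T  T
 T    F    F    T    T   |  F  F
 T    F    T    F    F   |  F  F
 T    F    T    F    T   |  T  T
 T    F    T    T    F   |  F  F
 T    F    T    T    T   |  F  F
 T    T    F    F    F   |  T  T
 T    T    F    F    T   |  F  F
 T    T    F    T    F   |  T  T
 T    T    F    T    T   |  F  F
 T    T    T    F    F   |  T  T
 T    T    T    F    T   |  F  F
 T    T    T    T    F   |  F  F
 T    T    T    T    T   |  F  F
The columns for φ and ψ agree on every row, so they are logically equivalent.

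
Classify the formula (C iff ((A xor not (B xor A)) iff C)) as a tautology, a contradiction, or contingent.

contingent

A | B | C || (B xor A) | not (B xor A) | (A xor not (B xor A)) | φ
F | F | F ||     F     |       T       |           T           | T
F | F | T ||     F     |       T       |           T           | T
F | T | F ||     T     |       F       |           F           | F
F | T | T ||     T     |       F       |           F           | F
T | F | F ||     T     |       F       |           T           | T
T | F | T ||     T     |       F       |           T           | T
T | T | F ||     F     |       T       |           F           | F
T | T | T ||     F     |       T       |           F           | F
4 of 8 rows are T, so the formula is contingent.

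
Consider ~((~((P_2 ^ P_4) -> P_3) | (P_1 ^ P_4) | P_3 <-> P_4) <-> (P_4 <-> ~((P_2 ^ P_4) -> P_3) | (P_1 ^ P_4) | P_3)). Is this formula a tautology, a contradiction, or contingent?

contradiction

P_1 | P_2 | P_3 | P_4 | φ
--- | --- | --- | --- | -
 1  |  1  |  1  |  1  | 0
 1  |  1  |  1  |  0  | 0
 1  |  1  |  0  |  1  | 0
 1  |  1  |  0  |  0  | 0
 1  |  0  |  1  |  1  | 0
 1  |  0  |  1  |  0  | 0
 1  |  0  |  0  |  1  | 0
 1  |  0  |  0  |  0  | 0
 0  |  1  |  1  |  1  | 0
 0  |  1  |  1  |  0  | 0
 0  |  1  |  0  |  1  | 0
 0  |  1  |  0  |  0  | 0
 0  |  0  |  1  |  1  | 0
 0  |  0  |  1  |  0  | 0
 0  |  0  |  0  |  1  | 0
 0  |  0  |  0  |  0  | 0
Every row is 0, so the formula is a contradiction.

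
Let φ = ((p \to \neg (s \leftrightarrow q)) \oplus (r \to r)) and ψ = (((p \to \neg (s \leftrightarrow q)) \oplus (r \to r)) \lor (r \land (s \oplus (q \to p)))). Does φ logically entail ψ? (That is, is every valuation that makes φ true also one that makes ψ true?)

yes

p | q | r | s || φ | ψ
T | T | T | T || T | T
T | T | T | F || F | T
T | T | F | T || T | T
T | T | F | F || F | F
T | F | T | T || F | F
T | F | T | F || T | T
T | F | F | T || F | F
T | F | F | F || T | T
F | T | T | T || F | T
F | T | T | F || F | F
F | T | F | T || F | F
F | T | F | F || F | F
F | F | T | T || F | F
F | F | T | F || F | T
F | F | F | T || F | F
F | F | F | F || F | F
In every row where φ is true, ψ is also true, so φ ⊨ ψ.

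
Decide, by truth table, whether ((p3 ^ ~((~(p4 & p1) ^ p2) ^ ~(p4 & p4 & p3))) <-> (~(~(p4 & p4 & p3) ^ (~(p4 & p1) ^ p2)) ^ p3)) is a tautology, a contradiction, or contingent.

p1  p2  p3  p4  |  φ
T   T   T   T   |  T
T   T   T   F   |  T
T   T   F   T   |  T
T   T   F   F   |  T
T   F   T   T   |  T
T   F   T   F   |  T
T   F   F   T   |  T
T   F   F   F   |  T
F   T   T   T   |  T
F   T   T   F   |  T
F   T   F   T   |  T
F   T   F   F   |  T
F   F   T   T   |  T
F   F   T   F   |  T
F   F   F   T   |  T
F   F   F   F   |  T
Every row is T, so the formula is a tautology.

tautology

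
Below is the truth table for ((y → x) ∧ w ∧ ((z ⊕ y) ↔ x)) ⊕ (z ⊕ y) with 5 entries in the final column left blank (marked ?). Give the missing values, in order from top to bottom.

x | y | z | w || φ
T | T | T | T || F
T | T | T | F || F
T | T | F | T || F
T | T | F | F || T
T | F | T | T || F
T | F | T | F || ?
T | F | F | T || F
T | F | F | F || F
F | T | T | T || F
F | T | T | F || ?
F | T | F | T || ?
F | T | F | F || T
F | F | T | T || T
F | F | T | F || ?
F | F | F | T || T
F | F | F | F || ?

Row x=T, y=F, z=T, w=F: ((y → x) ∧ w ∧ ((z ⊕ y) ↔ x)) = F, (z ⊕ y) = T, so the formula = T.
Row x=F, y=T, z=T, w=F: ((y → x) ∧ w ∧ ((z ⊕ y) ↔ x)) = F, (z ⊕ y) = F, so the formula = F.
Row x=F, y=T, z=F, w=T: ((y → x) ∧ w ∧ ((z ⊕ y) ↔ x)) = F, (z ⊕ y) = T, so the formula = T.
Row x=F, y=F, z=T, w=F: ((y → x) ∧ w ∧ ((z ⊕ y) ↔ x)) = F, (z ⊕ y) = T, so the formula = T.
Row x=F, y=F, z=F, w=F: ((y → x) ∧ w ∧ ((z ⊕ y) ↔ x)) = F, (z ⊕ y) = F, so the formula = F.

T, F, T, T, F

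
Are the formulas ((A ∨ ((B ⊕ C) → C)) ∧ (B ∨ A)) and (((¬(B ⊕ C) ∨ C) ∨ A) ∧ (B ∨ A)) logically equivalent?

equivalent

A  B  C  |  φ  ψ
F  F  F  |  F  F
F  F  T  |  F  F
F  T  F  |  F  F
F  T  T  |  T  T
T  F  F  |  T  T
T  F  T  |  T  T
T  T  F  |  T  T
T  T  T  |  T  T
The columns for φ and ψ agree on every row, so they are logically equivalent.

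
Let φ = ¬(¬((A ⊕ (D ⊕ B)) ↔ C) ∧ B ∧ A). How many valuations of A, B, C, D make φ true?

14

  A   |   B   |   C   |   D   | (D ⊕ B) | (A ⊕ (D ⊕ B)) | ((A ⊕ (D ⊕ B)) ↔ C) | ¬((A ⊕ (D ⊕ B)) ↔ C) | (B ∧ A) |   φ  
----- | ----- | ----- | ----- | ------- | ------------- | ------------------- | -------------------- | ------- | -----
 True |  True |  True |  True |  False  |      True     |         True        |        False         |   True  |  True
 True |  True |  True | False |   True  |     False     |        False        |         True         |   True  | False
 True |  True | False |  True |  False  |      True     |        False        |         True         |   True  | False
 True |  True | False | False |   True  |     False     |         True        |        False         |   True  |  True
 True | False |  True |  True |   True  |     False     |        False        |         True         |  False  |  True
 True | False |  True | False |  False  |      True     |         True        |        False         |  False  |  True
 True | False | False |  True |   True  |     False     |         True        |        False         |  False  |  True
 True | False | False | False |  False  |      True     |        False        |         True         |  False  |  True
False |  True |  True |  True |  False  |     False     |        False        |         True         |  False  |  True
False |  True |  True | False |   True  |      True     |         True        |        False         |  False  |  True
False |  True | False |  True |  False  |     False     |         True        |        False         |  False  |  True
False |  True | False | False |   True  |      True     |        False        |         True         |  False  |  True
False | False |  True |  True |   True  |      True     |         True        |        False         |  False  |  True
False | False |  True | False |  False  |     False     |        False        |         True         |  False  |  True
False | False | False |  True |   True  |      True     |        False        |         True         |  False  |  True
False | False | False | False |  False  |     False     |         True        |        False         |  False  |  True
The formula is true on 14 of the 16 rows.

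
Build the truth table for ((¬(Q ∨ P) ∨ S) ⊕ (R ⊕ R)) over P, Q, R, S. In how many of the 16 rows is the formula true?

P  Q  R  S  |  ((¬(Q ∨ P) ∨ S) ⊕ (R ⊕ R))
1  1  1  1  |              1             
1  1  1  0  |              0             
1  1  0  1  |              1             
1  1  0  0  |              0             
1  0  1  1  |              1             
1  0  1  0  |              0             
1  0  0  1  |              1             
1  0  0  0  |              0             
0  1  1  1  |              1             
0  1  1  0  |              0             
0  1  0  1  |              1             
0  1  0  0  |              0             
0  0  1  1  |              1             
0  0  1  0  |              1             
0  0  0  1  |              1             
0  0  0  0  |              1             
The formula is true on 10 of the 16 rows.

10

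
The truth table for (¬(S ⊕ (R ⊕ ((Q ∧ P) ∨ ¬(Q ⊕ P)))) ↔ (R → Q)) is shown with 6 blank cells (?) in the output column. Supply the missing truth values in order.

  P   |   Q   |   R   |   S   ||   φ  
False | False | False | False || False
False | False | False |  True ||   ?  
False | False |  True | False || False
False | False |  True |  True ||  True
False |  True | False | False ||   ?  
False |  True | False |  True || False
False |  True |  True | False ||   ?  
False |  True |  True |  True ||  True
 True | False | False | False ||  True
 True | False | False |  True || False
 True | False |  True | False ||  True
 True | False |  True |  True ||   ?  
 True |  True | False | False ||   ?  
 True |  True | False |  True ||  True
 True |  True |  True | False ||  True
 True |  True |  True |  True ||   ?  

True, True, False, False, False, False

Row P=False, Q=False, R=False, S=True: ¬(S ⊕ (R ⊕ ((Q ∧ P) ∨ ¬(Q ⊕ P)))) = True, (R → Q) = True, so the formula = True.
Row P=False, Q=True, R=False, S=False: ¬(S ⊕ (R ⊕ ((Q ∧ P) ∨ ¬(Q ⊕ P)))) = True, (R → Q) = True, so the formula = True.
Row P=False, Q=True, R=True, S=False: ¬(S ⊕ (R ⊕ ((Q ∧ P) ∨ ¬(Q ⊕ P)))) = False, (R → Q) = True, so the formula = False.
Row P=True, Q=False, R=True, S=True: ¬(S ⊕ (R ⊕ ((Q ∧ P) ∨ ¬(Q ⊕ P)))) = True, (R → Q) = False, so the formula = False.
Row P=True, Q=True, R=False, S=False: ¬(S ⊕ (R ⊕ ((Q ∧ P) ∨ ¬(Q ⊕ P)))) = False, (R → Q) = True, so the formula = False.
Row P=True, Q=True, R=True, S=True: ¬(S ⊕ (R ⊕ ((Q ∧ P) ∨ ¬(Q ⊕ P)))) = False, (R → Q) = True, so the formula = False.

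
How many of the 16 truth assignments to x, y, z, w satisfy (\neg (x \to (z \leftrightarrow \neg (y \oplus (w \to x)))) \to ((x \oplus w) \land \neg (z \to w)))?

13

x  y  z  w  |  (w \to x)  (y \oplus (w \to x))  \neg (y \oplus (w \to x))  (x \oplus w)  (z \to w)  \neg (z \to w)  φ
T  T  T  T  |      T               F                        T                   F            T            F         T
T  T  T  F  |      T               F                        T                   T            F            T         T
T  T  F  T  |      T               F                        T                   F            T            F         F
T  T  F  F  |      T               F                        T                   T            T            F         F
T  F  T  T  |      T               T                        F                   F            T            F         F
T  F  T  F  |      T               T                        F                   T            F            T         T
T  F  F  T  |      T               T                        F                   F            T            F         T
T  F  F  F  |      T               T                        F                   T            T            F         T
F  T  T  T  |      F               T                        F                   T            T            F         T
F  T  T  F  |      T               F                        T                   F            F            T         T
F  T  F  T  |      F               T                        F                   T            T            F         T
F  T  F  F  |      T               F                        T                   F            T            F         T
F  F  T  T  |      F               F                        T                   T            T            F         T
F  F  T  F  |      T               T                        F                   F            F            T         T
F  F  F  T  |      F               F                        T                   T            T            F         T
F  F  F  F  |      T               T                        F                   F            T            F         T
The formula is true on 13 of the 16 rows.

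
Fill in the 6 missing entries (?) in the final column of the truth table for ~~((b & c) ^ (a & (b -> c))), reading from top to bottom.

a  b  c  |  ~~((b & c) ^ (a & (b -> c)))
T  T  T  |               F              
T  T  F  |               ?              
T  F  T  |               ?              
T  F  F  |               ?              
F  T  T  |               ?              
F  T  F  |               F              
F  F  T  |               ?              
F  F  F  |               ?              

F, T, T, T, F, F

Row a=T, b=T, c=F: ((b & c) ^ (a & (b -> c))) = F, ~((b & c) ^ (a & (b -> c))) = T, so ~~((b & c) ^ (a & (b -> c))) = F.
Row a=T, b=F, c=T: ((b & c) ^ (a & (b -> c))) = T, ~((b & c) ^ (a & (b -> c))) = F, so ~~((b & c) ^ (a & (b -> c))) = T.
Row a=T, b=F, c=F: ((b & c) ^ (a & (b -> c))) = T, ~((b & c) ^ (a & (b -> c))) = F, so ~~((b & c) ^ (a & (b -> c))) = T.
Row a=F, b=T, c=T: ((b & c) ^ (a & (b -> c))) = T, ~((b & c) ^ (a & (b -> c))) = F, so ~~((b & c) ^ (a & (b -> c))) = T.
Row a=F, b=F, c=T: ((b & c) ^ (a & (b -> c))) = F, ~((b & c) ^ (a & (b -> c))) = T, so ~~((b & c) ^ (a & (b -> c))) = F.
Row a=F, b=F, c=F: ((b & c) ^ (a & (b -> c))) = F, ~((b & c) ^ (a & (b -> c))) = T, so ~~((b & c) ^ (a & (b -> c))) = F.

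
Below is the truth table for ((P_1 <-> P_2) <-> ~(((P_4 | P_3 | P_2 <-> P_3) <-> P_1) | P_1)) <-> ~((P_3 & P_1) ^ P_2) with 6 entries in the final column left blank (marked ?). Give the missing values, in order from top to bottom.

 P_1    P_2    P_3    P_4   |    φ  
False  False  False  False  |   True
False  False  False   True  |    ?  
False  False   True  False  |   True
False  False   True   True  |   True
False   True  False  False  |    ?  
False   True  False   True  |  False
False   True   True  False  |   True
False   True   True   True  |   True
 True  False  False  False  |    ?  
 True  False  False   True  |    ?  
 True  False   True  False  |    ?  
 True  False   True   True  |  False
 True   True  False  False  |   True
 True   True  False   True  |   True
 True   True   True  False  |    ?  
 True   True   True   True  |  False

Row P_1=False, P_2=False, P_3=False, P_4=True: ((P_1 <-> P_2) <-> ~(((P_4 | P_3 | P_2 <-> P_3) <-> P_1) | P_1)) = False, ~((P_3 & P_1) ^ P_2) = True, so the formula = False.
Row P_1=False, P_2=True, P_3=False, P_4=False: ((P_1 <-> P_2) <-> ~(((P_4 | P_3 | P_2 <-> P_3) <-> P_1) | P_1)) = True, ~((P_3 & P_1) ^ P_2) = False, so the formula = False.
Row P_1=True, P_2=False, P_3=False, P_4=False: ((P_1 <-> P_2) <-> ~(((P_4 | P_3 | P_2 <-> P_3) <-> P_1) | P_1)) = True, ~((P_3 & P_1) ^ P_2) = True, so the formula = True.
Row P_1=True, P_2=False, P_3=False, P_4=True: ((P_1 <-> P_2) <-> ~(((P_4 | P_3 | P_2 <-> P_3) <-> P_1) | P_1)) = True, ~((P_3 & P_1) ^ P_2) = True, so the formula = True.
Row P_1=True, P_2=False, P_3=True, P_4=False: ((P_1 <-> P_2) <-> ~(((P_4 | P_3 | P_2 <-> P_3) <-> P_1) | P_1)) = True, ~((P_3 & P_1) ^ P_2) = False, so the formula = False.
Row P_1=True, P_2=True, P_3=True, P_4=False: ((P_1 <-> P_2) <-> ~(((P_4 | P_3 | P_2 <-> P_3) <-> P_1) | P_1)) = False, ~((P_3 & P_1) ^ P_2) = True, so the formula = False.

False, False, True, True, False, False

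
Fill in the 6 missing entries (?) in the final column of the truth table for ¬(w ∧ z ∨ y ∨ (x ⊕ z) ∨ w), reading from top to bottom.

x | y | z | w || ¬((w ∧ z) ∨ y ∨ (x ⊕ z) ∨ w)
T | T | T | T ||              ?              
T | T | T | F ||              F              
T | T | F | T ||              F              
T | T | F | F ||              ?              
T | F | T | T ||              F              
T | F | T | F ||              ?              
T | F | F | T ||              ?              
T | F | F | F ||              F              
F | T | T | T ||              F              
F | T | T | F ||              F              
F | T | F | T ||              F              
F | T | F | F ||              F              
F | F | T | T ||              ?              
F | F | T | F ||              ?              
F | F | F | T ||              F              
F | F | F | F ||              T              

F, F, T, F, F, F

Row x=T, y=T, z=T, w=T: (w ∧ z) = T, (x ⊕ z) = F, (w ∧ z ∨ y ∨ (x ⊕ z) ∨ w) = T, so ¬((w ∧ z) ∨ y ∨ (x ⊕ z) ∨ w) = F.
Row x=T, y=T, z=F, w=F: (w ∧ z) = F, (x ⊕ z) = T, (w ∧ z ∨ y ∨ (x ⊕ z) ∨ w) = T, so ¬((w ∧ z) ∨ y ∨ (x ⊕ z) ∨ w) = F.
Row x=T, y=F, z=T, w=F: (w ∧ z) = F, (x ⊕ z) = F, (w ∧ z ∨ y ∨ (x ⊕ z) ∨ w) = F, so ¬((w ∧ z) ∨ y ∨ (x ⊕ z) ∨ w) = T.
Row x=T, y=F, z=F, w=T: (w ∧ z) = F, (x ⊕ z) = T, (w ∧ z ∨ y ∨ (x ⊕ z) ∨ w) = T, so ¬((w ∧ z) ∨ y ∨ (x ⊕ z) ∨ w) = F.
Row x=F, y=F, z=T, w=T: (w ∧ z) = T, (x ⊕ z) = T, (w ∧ z ∨ y ∨ (x ⊕ z) ∨ w) = T, so ¬((w ∧ z) ∨ y ∨ (x ⊕ z) ∨ w) = F.
Row x=F, y=F, z=T, w=F: (w ∧ z) = F, (x ⊕ z) = T, (w ∧ z ∨ y ∨ (x ⊕ z) ∨ w) = T, so ¬((w ∧ z) ∨ y ∨ (x ⊕ z) ∨ w) = F.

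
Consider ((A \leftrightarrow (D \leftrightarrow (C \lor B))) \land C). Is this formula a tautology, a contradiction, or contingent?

contingent

  A   |   B   |   C   |   D   |   φ  
----- | ----- | ----- | ----- | -----
 True |  True |  True |  True |  True
 True |  True |  True | False | False
 True |  True | False |  True | False
 True |  True | False | False | False
 True | False |  True |  True |  True
 True | False |  True | False | False
 True | False | False |  True | False
 True | False | False | False | False
False |  True |  True |  True | False
False |  True |  True | False |  True
False |  True | False |  True | False
False |  True | False | False | False
False | False |  True |  True | False
False | False |  True | False |  True
False | False | False |  True | False
False | False | False | False | False
4 of 16 rows are True, so the formula is contingent.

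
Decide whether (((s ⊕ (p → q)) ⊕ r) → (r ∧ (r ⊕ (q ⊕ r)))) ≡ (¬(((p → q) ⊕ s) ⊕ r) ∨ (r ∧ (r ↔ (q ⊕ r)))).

not equivalent

  p      q      r      s    |    φ      ψ  
 True   True   True   True  |   True  False
 True   True   True  False  |   True   True
 True   True  False   True  |   True   True
 True   True  False  False  |  False  False
 True  False   True   True  |   True   True
 True  False   True  False  |  False   True
 True  False  False   True  |  False  False
 True  False  False  False  |   True   True
False   True   True   True  |   True  False
False   True   True  False  |   True   True
False   True  False   True  |   True   True
False   True  False  False  |  False  False
False  False   True   True  |  False   True
False  False   True  False  |   True   True
False  False  False   True  |   True   True
False  False  False  False  |  False  False
The columns differ at p=True, q=True, r=True, s=True (φ=True, ψ=False), so they are not equivalent.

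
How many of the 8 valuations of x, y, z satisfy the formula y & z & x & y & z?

x  y  z  |  (y & z)  ((y & z) & x & y & z)
T  T  T  |     T               T          
T  T  F  |     F               F          
T  F  T  |     F               F          
T  F  F  |     F               F          
F  T  T  |     T               F          
F  T  F  |     F               F          
F  F  T  |     F               F          
F  F  F  |     F               F          
The formula is true on 1 of the 8 rows.

1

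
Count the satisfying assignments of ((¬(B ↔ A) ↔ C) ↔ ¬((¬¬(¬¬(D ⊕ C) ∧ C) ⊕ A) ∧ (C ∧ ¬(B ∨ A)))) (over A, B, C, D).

9

A | B | C | D || (B ↔ A) | ¬(B ↔ A) | (¬(B ↔ A) ↔ C) | (D ⊕ C) | ¬(D ⊕ C) | ¬¬(D ⊕ C) | (¬¬(D ⊕ C) ∧ C) | ¬(¬¬(D ⊕ C) ∧ C) | ¬¬(¬¬(D ⊕ C) ∧ C) | (¬¬(¬¬(D ⊕ C) ∧ C) ⊕ A) | (B ∨ A) | ¬(B ∨ A) | (C ∧ ¬(B ∨ A)) | φ
1 | 1 | 1 | 1 ||    1    |    0     |       0        |    0    |    1     |     0     |        0        |        1         |         0         |            1            |    1    |    0     |       0        | 0
1 | 1 | 1 | 0 ||    1    |    0     |       0        |    1    |    0     |     1     |        1        |        0         |         1         |            0            |    1    |    0     |       0        | 0
1 | 1 | 0 | 1 ||    1    |    0     |       1        |    1    |    0     |     1     |        0        |        1         |         0         |            1            |    1    |    0     |       0        | 1
1 | 1 | 0 | 0 ||    1    |    0     |       1        |    0    |    1     |     0     |        0        |        1         |         0         |            1            |    1    |    0     |       0        | 1
1 | 0 | 1 | 1 ||    0    |    1     |       1        |    0    |    1     |     0     |        0        |        1         |         0         |            1            |    1    |    0     |       0        | 1
1 | 0 | 1 | 0 ||    0    |    1     |       1        |    1    |    0     |     1     |        1        |        0         |         1         |            0            |    1    |    0     |       0        | 1
1 | 0 | 0 | 1 ||    0    |    1     |       0        |    1    |    0     |     1     |        0        |        1         |         0         |            1            |    1    |    0     |       0        | 0
1 | 0 | 0 | 0 ||    0    |    1     |       0        |    0    |    1     |     0     |        0        |        1         |         0         |            1            |    1    |    0     |       0        | 0
0 | 1 | 1 | 1 ||    0    |    1     |       1        |    0    |    1     |     0     |        0        |        1         |         0         |            0            |    1    |    0     |       0        | 1
0 | 1 | 1 | 0 ||    0    |    1     |       1        |    1    |    0     |     1     |        1        |        0         |         1         |            1            |    1    |    0     |       0        | 1
0 | 1 | 0 | 1 ||    0    |    1     |       0        |    1    |    0     |     1     |        0        |        1         |         0         |            0            |    1    |    0     |       0        | 0
0 | 1 | 0 | 0 ||    0    |    1     |       0        |    0    |    1     |     0     |        0        |        1         |         0         |            0            |    1    |    0     |       0        | 0
0 | 0 | 1 | 1 ||    1    |    0     |       0        |    0    |    1     |     0     |        0        |        1         |         0         |            0            |    0    |    1     |       1        | 0
0 | 0 | 1 | 0 ||    1    |    0     |       0        |    1    |    0     |     1     |        1        |        0         |         1         |            1            |    0    |    1     |       1        | 1
0 | 0 | 0 | 1 ||    1    |    0     |       1        |    1    |    0     |     1     |        0        |        1         |         0         |            0            |    0    |    1     |       0        | 1
0 | 0 | 0 | 0 ||    1    |    0     |       1        |    0    |    1     |     0     |        0        |        1         |         0         |            0            |    0    |    1     |       0        | 1
The formula is true on 9 of the 16 rows.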